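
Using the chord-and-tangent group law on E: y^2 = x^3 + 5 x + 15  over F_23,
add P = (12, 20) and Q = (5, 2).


P != Q, so use the chord formula.
s = (y2 - y1) / (x2 - x1) = (5) / (16) mod 23 = 19
x3 = s^2 - x1 - x2 mod 23 = 19^2 - 12 - 5 = 22
y3 = s (x1 - x3) - y1 mod 23 = 19 * (12 - 22) - 20 = 20

P + Q = (22, 20)


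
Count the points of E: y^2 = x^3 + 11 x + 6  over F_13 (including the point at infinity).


For each x in F_13, count y with y^2 = x^3 + 11 x + 6 mod 13:
  x = 2: RHS = 10, y in [6, 7]  -> 2 point(s)
  x = 3: RHS = 1, y in [1, 12]  -> 2 point(s)
  x = 4: RHS = 10, y in [6, 7]  -> 2 point(s)
  x = 5: RHS = 4, y in [2, 11]  -> 2 point(s)
  x = 7: RHS = 10, y in [6, 7]  -> 2 point(s)
Affine points: 10. Add the point at infinity: total = 11.

#E(F_13) = 11


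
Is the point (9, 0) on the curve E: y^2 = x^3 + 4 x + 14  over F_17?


Check whether y^2 = x^3 + 4 x + 14 (mod 17) for (x, y) = (9, 0).
LHS: y^2 = 0^2 mod 17 = 0
RHS: x^3 + 4 x + 14 = 9^3 + 4*9 + 14 mod 17 = 14
LHS != RHS

No, not on the curve


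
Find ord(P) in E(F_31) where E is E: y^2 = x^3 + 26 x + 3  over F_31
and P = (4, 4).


Compute successive multiples of P until we hit O:
  1P = (4, 4)
  2P = (2, 30)
  3P = (8, 17)
  4P = (16, 19)
  5P = (30, 10)
  6P = (22, 30)
  7P = (9, 6)
  8P = (7, 1)
  ... (continuing to 33P)
  33P = O

ord(P) = 33


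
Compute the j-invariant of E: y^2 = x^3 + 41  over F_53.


Delta = -16(4 a^3 + 27 b^2) mod 53 = 14
-1728 * (4 a)^3 = -1728 * (4*0)^3 mod 53 = 0
j = 0 * 14^(-1) mod 53 = 0

j = 0 (mod 53)


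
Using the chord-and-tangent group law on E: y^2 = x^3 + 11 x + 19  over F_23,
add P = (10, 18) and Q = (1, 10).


P != Q, so use the chord formula.
s = (y2 - y1) / (x2 - x1) = (15) / (14) mod 23 = 6
x3 = s^2 - x1 - x2 mod 23 = 6^2 - 10 - 1 = 2
y3 = s (x1 - x3) - y1 mod 23 = 6 * (10 - 2) - 18 = 7

P + Q = (2, 7)


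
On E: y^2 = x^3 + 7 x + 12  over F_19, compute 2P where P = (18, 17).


Doubling: s = (3 x1^2 + a) / (2 y1)
s = (3*18^2 + 7) / (2*17) mod 19 = 7
x3 = s^2 - 2 x1 mod 19 = 7^2 - 2*18 = 13
y3 = s (x1 - x3) - y1 mod 19 = 7 * (18 - 13) - 17 = 18

2P = (13, 18)


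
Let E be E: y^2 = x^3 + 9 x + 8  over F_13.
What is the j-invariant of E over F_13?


Delta = -16(4 a^3 + 27 b^2) mod 13 = 4
-1728 * (4 a)^3 = -1728 * (4*9)^3 mod 13 = 12
j = 12 * 4^(-1) mod 13 = 3

j = 3 (mod 13)


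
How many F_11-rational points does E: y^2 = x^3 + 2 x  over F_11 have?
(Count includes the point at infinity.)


For each x in F_11, count y with y^2 = x^3 + 2 x + 0 mod 11:
  x = 0: RHS = 0, y in [0]  -> 1 point(s)
  x = 1: RHS = 3, y in [5, 6]  -> 2 point(s)
  x = 2: RHS = 1, y in [1, 10]  -> 2 point(s)
  x = 3: RHS = 0, y in [0]  -> 1 point(s)
  x = 5: RHS = 3, y in [5, 6]  -> 2 point(s)
  x = 7: RHS = 5, y in [4, 7]  -> 2 point(s)
  x = 8: RHS = 0, y in [0]  -> 1 point(s)
Affine points: 11. Add the point at infinity: total = 12.

#E(F_11) = 12


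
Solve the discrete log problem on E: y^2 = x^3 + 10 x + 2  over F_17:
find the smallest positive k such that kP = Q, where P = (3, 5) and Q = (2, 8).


Enumerate multiples of P until we hit Q = (2, 8):
  1P = (3, 5)
  2P = (15, 5)
  3P = (16, 12)
  4P = (0, 11)
  5P = (1, 8)
  6P = (11, 7)
  7P = (2, 8)
Match found at i = 7.

k = 7


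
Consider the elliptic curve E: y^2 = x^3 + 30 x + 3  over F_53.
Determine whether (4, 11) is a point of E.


Check whether y^2 = x^3 + 30 x + 3 (mod 53) for (x, y) = (4, 11).
LHS: y^2 = 11^2 mod 53 = 15
RHS: x^3 + 30 x + 3 = 4^3 + 30*4 + 3 mod 53 = 28
LHS != RHS

No, not on the curve


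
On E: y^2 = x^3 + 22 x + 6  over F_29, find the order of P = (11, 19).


Compute successive multiples of P until we hit O:
  1P = (11, 19)
  2P = (6, 8)
  3P = (18, 12)
  4P = (1, 0)
  5P = (18, 17)
  6P = (6, 21)
  7P = (11, 10)
  8P = O

ord(P) = 8


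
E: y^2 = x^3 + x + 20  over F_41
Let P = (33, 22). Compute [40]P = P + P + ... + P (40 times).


k = 40 = 101000_2 (binary, LSB first: 000101)
Double-and-add from P = (33, 22):
  bit 0 = 0: acc unchanged = O
  bit 1 = 0: acc unchanged = O
  bit 2 = 0: acc unchanged = O
  bit 3 = 1: acc = O + (29, 17) = (29, 17)
  bit 4 = 0: acc unchanged = (29, 17)
  bit 5 = 1: acc = (29, 17) + (34, 30) = (11, 38)

40P = (11, 38)


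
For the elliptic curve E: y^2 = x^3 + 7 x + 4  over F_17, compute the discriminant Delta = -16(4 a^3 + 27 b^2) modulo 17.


4 a^3 + 27 b^2 = 4*7^3 + 27*4^2 = 1372 + 432 = 1804
Delta = -16 * (1804) = -28864
Delta mod 17 = 2

Delta = 2 (mod 17)


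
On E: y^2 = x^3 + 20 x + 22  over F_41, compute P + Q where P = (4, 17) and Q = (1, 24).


P != Q, so use the chord formula.
s = (y2 - y1) / (x2 - x1) = (7) / (38) mod 41 = 25
x3 = s^2 - x1 - x2 mod 41 = 25^2 - 4 - 1 = 5
y3 = s (x1 - x3) - y1 mod 41 = 25 * (4 - 5) - 17 = 40

P + Q = (5, 40)


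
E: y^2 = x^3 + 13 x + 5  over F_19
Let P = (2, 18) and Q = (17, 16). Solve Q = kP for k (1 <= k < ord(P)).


Enumerate multiples of P until we hit Q = (17, 16):
  1P = (2, 18)
  2P = (5, 10)
  3P = (17, 3)
  4P = (1, 0)
  5P = (17, 16)
Match found at i = 5.

k = 5


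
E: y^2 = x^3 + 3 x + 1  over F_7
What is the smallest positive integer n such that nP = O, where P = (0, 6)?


Compute successive multiples of P until we hit O:
  1P = (0, 6)
  2P = (4, 0)
  3P = (0, 1)
  4P = O

ord(P) = 4


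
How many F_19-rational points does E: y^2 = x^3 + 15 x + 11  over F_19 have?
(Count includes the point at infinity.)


For each x in F_19, count y with y^2 = x^3 + 15 x + 11 mod 19:
  x = 0: RHS = 11, y in [7, 12]  -> 2 point(s)
  x = 2: RHS = 11, y in [7, 12]  -> 2 point(s)
  x = 3: RHS = 7, y in [8, 11]  -> 2 point(s)
  x = 8: RHS = 16, y in [4, 15]  -> 2 point(s)
  x = 9: RHS = 1, y in [1, 18]  -> 2 point(s)
  x = 11: RHS = 6, y in [5, 14]  -> 2 point(s)
  x = 12: RHS = 0, y in [0]  -> 1 point(s)
  x = 13: RHS = 9, y in [3, 16]  -> 2 point(s)
  x = 14: RHS = 1, y in [1, 18]  -> 2 point(s)
  x = 15: RHS = 1, y in [1, 18]  -> 2 point(s)
  x = 17: RHS = 11, y in [7, 12]  -> 2 point(s)
Affine points: 21. Add the point at infinity: total = 22.

#E(F_19) = 22


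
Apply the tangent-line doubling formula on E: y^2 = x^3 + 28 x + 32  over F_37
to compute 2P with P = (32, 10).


Doubling: s = (3 x1^2 + a) / (2 y1)
s = (3*32^2 + 28) / (2*10) mod 37 = 7
x3 = s^2 - 2 x1 mod 37 = 7^2 - 2*32 = 22
y3 = s (x1 - x3) - y1 mod 37 = 7 * (32 - 22) - 10 = 23

2P = (22, 23)


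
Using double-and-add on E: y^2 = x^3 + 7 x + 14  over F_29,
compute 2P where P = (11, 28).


k = 2 = 10_2 (binary, LSB first: 01)
Double-and-add from P = (11, 28):
  bit 0 = 0: acc unchanged = O
  bit 1 = 1: acc = O + (12, 12) = (12, 12)

2P = (12, 12)


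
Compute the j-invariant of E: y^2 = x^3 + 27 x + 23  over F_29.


Delta = -16(4 a^3 + 27 b^2) mod 29 = 11
-1728 * (4 a)^3 = -1728 * (4*27)^3 mod 29 = 4
j = 4 * 11^(-1) mod 29 = 3

j = 3 (mod 29)


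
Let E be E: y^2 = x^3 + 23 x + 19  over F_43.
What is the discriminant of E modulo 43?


4 a^3 + 27 b^2 = 4*23^3 + 27*19^2 = 48668 + 9747 = 58415
Delta = -16 * (58415) = -934640
Delta mod 43 = 8

Delta = 8 (mod 43)


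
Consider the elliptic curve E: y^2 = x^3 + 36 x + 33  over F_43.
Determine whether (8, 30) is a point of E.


Check whether y^2 = x^3 + 36 x + 33 (mod 43) for (x, y) = (8, 30).
LHS: y^2 = 30^2 mod 43 = 40
RHS: x^3 + 36 x + 33 = 8^3 + 36*8 + 33 mod 43 = 16
LHS != RHS

No, not on the curve


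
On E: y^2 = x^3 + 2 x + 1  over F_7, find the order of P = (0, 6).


Compute successive multiples of P until we hit O:
  1P = (0, 6)
  2P = (1, 2)
  3P = (1, 5)
  4P = (0, 1)
  5P = O

ord(P) = 5


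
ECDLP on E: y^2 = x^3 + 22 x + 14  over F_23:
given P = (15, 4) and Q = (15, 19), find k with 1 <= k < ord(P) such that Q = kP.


Enumerate multiples of P until we hit Q = (15, 19):
  1P = (15, 4)
  2P = (20, 6)
  3P = (13, 6)
  4P = (19, 0)
  5P = (13, 17)
  6P = (20, 17)
  7P = (15, 19)
Match found at i = 7.

k = 7


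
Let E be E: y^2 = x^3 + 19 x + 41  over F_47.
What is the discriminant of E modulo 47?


4 a^3 + 27 b^2 = 4*19^3 + 27*41^2 = 27436 + 45387 = 72823
Delta = -16 * (72823) = -1165168
Delta mod 47 = 9

Delta = 9 (mod 47)


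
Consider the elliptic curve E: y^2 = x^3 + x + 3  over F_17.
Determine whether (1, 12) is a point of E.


Check whether y^2 = x^3 + 1 x + 3 (mod 17) for (x, y) = (1, 12).
LHS: y^2 = 12^2 mod 17 = 8
RHS: x^3 + 1 x + 3 = 1^3 + 1*1 + 3 mod 17 = 5
LHS != RHS

No, not on the curve


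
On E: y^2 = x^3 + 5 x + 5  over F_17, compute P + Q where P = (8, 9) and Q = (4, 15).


P != Q, so use the chord formula.
s = (y2 - y1) / (x2 - x1) = (6) / (13) mod 17 = 7
x3 = s^2 - x1 - x2 mod 17 = 7^2 - 8 - 4 = 3
y3 = s (x1 - x3) - y1 mod 17 = 7 * (8 - 3) - 9 = 9

P + Q = (3, 9)


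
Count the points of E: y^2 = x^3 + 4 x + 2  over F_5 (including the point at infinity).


For each x in F_5, count y with y^2 = x^3 + 4 x + 2 mod 5:
  x = 3: RHS = 1, y in [1, 4]  -> 2 point(s)
Affine points: 2. Add the point at infinity: total = 3.

#E(F_5) = 3


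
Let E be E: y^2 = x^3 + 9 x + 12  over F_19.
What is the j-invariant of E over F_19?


Delta = -16(4 a^3 + 27 b^2) mod 19 = 6
-1728 * (4 a)^3 = -1728 * (4*9)^3 mod 19 = 11
j = 11 * 6^(-1) mod 19 = 5

j = 5 (mod 19)


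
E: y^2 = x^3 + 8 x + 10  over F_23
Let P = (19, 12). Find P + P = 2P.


Doubling: s = (3 x1^2 + a) / (2 y1)
s = (3*19^2 + 8) / (2*12) mod 23 = 10
x3 = s^2 - 2 x1 mod 23 = 10^2 - 2*19 = 16
y3 = s (x1 - x3) - y1 mod 23 = 10 * (19 - 16) - 12 = 18

2P = (16, 18)


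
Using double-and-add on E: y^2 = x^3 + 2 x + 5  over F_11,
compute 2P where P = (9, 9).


k = 2 = 10_2 (binary, LSB first: 01)
Double-and-add from P = (9, 9):
  bit 0 = 0: acc unchanged = O
  bit 1 = 1: acc = O + (8, 4) = (8, 4)

2P = (8, 4)


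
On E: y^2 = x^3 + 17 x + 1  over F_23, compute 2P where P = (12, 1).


Doubling: s = (3 x1^2 + a) / (2 y1)
s = (3*12^2 + 17) / (2*1) mod 23 = 6
x3 = s^2 - 2 x1 mod 23 = 6^2 - 2*12 = 12
y3 = s (x1 - x3) - y1 mod 23 = 6 * (12 - 12) - 1 = 22

2P = (12, 22)


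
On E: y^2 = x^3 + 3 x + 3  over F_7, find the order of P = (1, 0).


Compute successive multiples of P until we hit O:
  1P = (1, 0)
  2P = O

ord(P) = 2


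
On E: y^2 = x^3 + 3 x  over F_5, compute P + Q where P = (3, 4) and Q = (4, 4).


P != Q, so use the chord formula.
s = (y2 - y1) / (x2 - x1) = (0) / (1) mod 5 = 0
x3 = s^2 - x1 - x2 mod 5 = 0^2 - 3 - 4 = 3
y3 = s (x1 - x3) - y1 mod 5 = 0 * (3 - 3) - 4 = 1

P + Q = (3, 1)


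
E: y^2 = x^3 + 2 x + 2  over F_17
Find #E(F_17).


For each x in F_17, count y with y^2 = x^3 + 2 x + 2 mod 17:
  x = 0: RHS = 2, y in [6, 11]  -> 2 point(s)
  x = 3: RHS = 1, y in [1, 16]  -> 2 point(s)
  x = 5: RHS = 1, y in [1, 16]  -> 2 point(s)
  x = 6: RHS = 9, y in [3, 14]  -> 2 point(s)
  x = 7: RHS = 2, y in [6, 11]  -> 2 point(s)
  x = 9: RHS = 1, y in [1, 16]  -> 2 point(s)
  x = 10: RHS = 2, y in [6, 11]  -> 2 point(s)
  x = 13: RHS = 15, y in [7, 10]  -> 2 point(s)
  x = 16: RHS = 16, y in [4, 13]  -> 2 point(s)
Affine points: 18. Add the point at infinity: total = 19.

#E(F_17) = 19


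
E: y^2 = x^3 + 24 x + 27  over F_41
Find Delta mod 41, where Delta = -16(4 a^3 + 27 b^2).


4 a^3 + 27 b^2 = 4*24^3 + 27*27^2 = 55296 + 19683 = 74979
Delta = -16 * (74979) = -1199664
Delta mod 41 = 37

Delta = 37 (mod 41)


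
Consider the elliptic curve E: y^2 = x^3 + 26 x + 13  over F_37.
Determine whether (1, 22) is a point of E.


Check whether y^2 = x^3 + 26 x + 13 (mod 37) for (x, y) = (1, 22).
LHS: y^2 = 22^2 mod 37 = 3
RHS: x^3 + 26 x + 13 = 1^3 + 26*1 + 13 mod 37 = 3
LHS = RHS

Yes, on the curve


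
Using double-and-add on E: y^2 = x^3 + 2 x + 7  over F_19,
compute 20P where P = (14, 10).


k = 20 = 10100_2 (binary, LSB first: 00101)
Double-and-add from P = (14, 10):
  bit 0 = 0: acc unchanged = O
  bit 1 = 0: acc unchanged = O
  bit 2 = 1: acc = O + (6, 11) = (6, 11)
  bit 3 = 0: acc unchanged = (6, 11)
  bit 4 = 1: acc = (6, 11) + (18, 2) = (11, 7)

20P = (11, 7)


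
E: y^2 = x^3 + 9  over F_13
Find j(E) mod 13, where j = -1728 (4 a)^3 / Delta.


Delta = -16(4 a^3 + 27 b^2) mod 13 = 4
-1728 * (4 a)^3 = -1728 * (4*0)^3 mod 13 = 0
j = 0 * 4^(-1) mod 13 = 0

j = 0 (mod 13)


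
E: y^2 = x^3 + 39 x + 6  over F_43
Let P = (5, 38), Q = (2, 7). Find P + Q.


P != Q, so use the chord formula.
s = (y2 - y1) / (x2 - x1) = (12) / (40) mod 43 = 39
x3 = s^2 - x1 - x2 mod 43 = 39^2 - 5 - 2 = 9
y3 = s (x1 - x3) - y1 mod 43 = 39 * (5 - 9) - 38 = 21

P + Q = (9, 21)


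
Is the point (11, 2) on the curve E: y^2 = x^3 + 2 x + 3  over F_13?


Check whether y^2 = x^3 + 2 x + 3 (mod 13) for (x, y) = (11, 2).
LHS: y^2 = 2^2 mod 13 = 4
RHS: x^3 + 2 x + 3 = 11^3 + 2*11 + 3 mod 13 = 4
LHS = RHS

Yes, on the curve


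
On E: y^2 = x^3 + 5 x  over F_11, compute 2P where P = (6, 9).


Doubling: s = (3 x1^2 + a) / (2 y1)
s = (3*6^2 + 5) / (2*9) mod 11 = 2
x3 = s^2 - 2 x1 mod 11 = 2^2 - 2*6 = 3
y3 = s (x1 - x3) - y1 mod 11 = 2 * (6 - 3) - 9 = 8

2P = (3, 8)


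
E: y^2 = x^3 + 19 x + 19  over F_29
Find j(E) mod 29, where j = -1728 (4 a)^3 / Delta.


Delta = -16(4 a^3 + 27 b^2) mod 29 = 7
-1728 * (4 a)^3 = -1728 * (4*19)^3 mod 29 = 7
j = 7 * 7^(-1) mod 29 = 1

j = 1 (mod 29)


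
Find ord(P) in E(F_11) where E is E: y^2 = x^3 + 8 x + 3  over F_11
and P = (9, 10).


Compute successive multiples of P until we hit O:
  1P = (9, 10)
  2P = (5, 5)
  3P = (2, 7)
  4P = (4, 0)
  5P = (2, 4)
  6P = (5, 6)
  7P = (9, 1)
  8P = O

ord(P) = 8


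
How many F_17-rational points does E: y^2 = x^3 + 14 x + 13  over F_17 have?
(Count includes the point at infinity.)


For each x in F_17, count y with y^2 = x^3 + 14 x + 13 mod 17:
  x = 0: RHS = 13, y in [8, 9]  -> 2 point(s)
  x = 2: RHS = 15, y in [7, 10]  -> 2 point(s)
  x = 5: RHS = 4, y in [2, 15]  -> 2 point(s)
  x = 8: RHS = 8, y in [5, 12]  -> 2 point(s)
  x = 9: RHS = 1, y in [1, 16]  -> 2 point(s)
  x = 11: RHS = 2, y in [6, 11]  -> 2 point(s)
  x = 16: RHS = 15, y in [7, 10]  -> 2 point(s)
Affine points: 14. Add the point at infinity: total = 15.

#E(F_17) = 15


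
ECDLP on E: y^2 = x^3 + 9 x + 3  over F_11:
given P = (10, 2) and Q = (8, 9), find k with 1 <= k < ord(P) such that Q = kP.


Enumerate multiples of P until we hit Q = (8, 9):
  1P = (10, 2)
  2P = (0, 6)
  3P = (6, 3)
  4P = (4, 2)
  5P = (8, 9)
Match found at i = 5.

k = 5


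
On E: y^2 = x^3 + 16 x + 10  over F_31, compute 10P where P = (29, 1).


k = 10 = 1010_2 (binary, LSB first: 0101)
Double-and-add from P = (29, 1):
  bit 0 = 0: acc unchanged = O
  bit 1 = 1: acc = O + (14, 23) = (14, 23)
  bit 2 = 0: acc unchanged = (14, 23)
  bit 3 = 1: acc = (14, 23) + (12, 16) = (25, 16)

10P = (25, 16)


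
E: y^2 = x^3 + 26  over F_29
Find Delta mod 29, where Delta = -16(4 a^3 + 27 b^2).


4 a^3 + 27 b^2 = 4*0^3 + 27*26^2 = 0 + 18252 = 18252
Delta = -16 * (18252) = -292032
Delta mod 29 = 27

Delta = 27 (mod 29)


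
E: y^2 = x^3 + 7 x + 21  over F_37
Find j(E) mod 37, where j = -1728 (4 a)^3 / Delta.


Delta = -16(4 a^3 + 27 b^2) mod 37 = 27
-1728 * (4 a)^3 = -1728 * (4*7)^3 mod 37 = 10
j = 10 * 27^(-1) mod 37 = 36

j = 36 (mod 37)


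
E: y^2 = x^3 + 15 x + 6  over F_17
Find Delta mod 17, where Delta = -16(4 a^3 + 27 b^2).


4 a^3 + 27 b^2 = 4*15^3 + 27*6^2 = 13500 + 972 = 14472
Delta = -16 * (14472) = -231552
Delta mod 17 = 5

Delta = 5 (mod 17)


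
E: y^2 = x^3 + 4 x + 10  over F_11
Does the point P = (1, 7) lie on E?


Check whether y^2 = x^3 + 4 x + 10 (mod 11) for (x, y) = (1, 7).
LHS: y^2 = 7^2 mod 11 = 5
RHS: x^3 + 4 x + 10 = 1^3 + 4*1 + 10 mod 11 = 4
LHS != RHS

No, not on the curve


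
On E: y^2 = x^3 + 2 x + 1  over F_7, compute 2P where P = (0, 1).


k = 2 = 10_2 (binary, LSB first: 01)
Double-and-add from P = (0, 1):
  bit 0 = 0: acc unchanged = O
  bit 1 = 1: acc = O + (1, 5) = (1, 5)

2P = (1, 5)


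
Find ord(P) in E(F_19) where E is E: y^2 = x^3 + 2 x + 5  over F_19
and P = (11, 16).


Compute successive multiples of P until we hit O:
  1P = (11, 16)
  2P = (8, 1)
  3P = (6, 9)
  4P = (7, 1)
  5P = (2, 13)
  6P = (4, 18)
  7P = (13, 9)
  8P = (12, 16)
  ... (continuing to 26P)
  26P = O

ord(P) = 26


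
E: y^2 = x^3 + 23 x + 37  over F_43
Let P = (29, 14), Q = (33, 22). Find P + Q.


P != Q, so use the chord formula.
s = (y2 - y1) / (x2 - x1) = (8) / (4) mod 43 = 2
x3 = s^2 - x1 - x2 mod 43 = 2^2 - 29 - 33 = 28
y3 = s (x1 - x3) - y1 mod 43 = 2 * (29 - 28) - 14 = 31

P + Q = (28, 31)


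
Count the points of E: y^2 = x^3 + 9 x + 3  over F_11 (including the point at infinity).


For each x in F_11, count y with y^2 = x^3 + 9 x + 3 mod 11:
  x = 0: RHS = 3, y in [5, 6]  -> 2 point(s)
  x = 4: RHS = 4, y in [2, 9]  -> 2 point(s)
  x = 6: RHS = 9, y in [3, 8]  -> 2 point(s)
  x = 8: RHS = 4, y in [2, 9]  -> 2 point(s)
  x = 10: RHS = 4, y in [2, 9]  -> 2 point(s)
Affine points: 10. Add the point at infinity: total = 11.

#E(F_11) = 11


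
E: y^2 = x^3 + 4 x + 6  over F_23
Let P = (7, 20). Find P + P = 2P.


Doubling: s = (3 x1^2 + a) / (2 y1)
s = (3*7^2 + 4) / (2*20) mod 23 = 17
x3 = s^2 - 2 x1 mod 23 = 17^2 - 2*7 = 22
y3 = s (x1 - x3) - y1 mod 23 = 17 * (7 - 22) - 20 = 1

2P = (22, 1)


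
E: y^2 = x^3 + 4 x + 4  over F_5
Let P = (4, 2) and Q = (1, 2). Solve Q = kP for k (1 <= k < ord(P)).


Enumerate multiples of P until we hit Q = (1, 2):
  1P = (4, 2)
  2P = (1, 2)
Match found at i = 2.

k = 2


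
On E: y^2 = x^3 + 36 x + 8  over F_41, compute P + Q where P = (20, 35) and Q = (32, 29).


P != Q, so use the chord formula.
s = (y2 - y1) / (x2 - x1) = (35) / (12) mod 41 = 20
x3 = s^2 - x1 - x2 mod 41 = 20^2 - 20 - 32 = 20
y3 = s (x1 - x3) - y1 mod 41 = 20 * (20 - 20) - 35 = 6

P + Q = (20, 6)


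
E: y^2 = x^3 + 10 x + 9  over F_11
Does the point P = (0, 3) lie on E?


Check whether y^2 = x^3 + 10 x + 9 (mod 11) for (x, y) = (0, 3).
LHS: y^2 = 3^2 mod 11 = 9
RHS: x^3 + 10 x + 9 = 0^3 + 10*0 + 9 mod 11 = 9
LHS = RHS

Yes, on the curve


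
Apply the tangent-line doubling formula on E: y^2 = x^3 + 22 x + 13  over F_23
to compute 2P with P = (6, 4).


Doubling: s = (3 x1^2 + a) / (2 y1)
s = (3*6^2 + 22) / (2*4) mod 23 = 22
x3 = s^2 - 2 x1 mod 23 = 22^2 - 2*6 = 12
y3 = s (x1 - x3) - y1 mod 23 = 22 * (6 - 12) - 4 = 2

2P = (12, 2)


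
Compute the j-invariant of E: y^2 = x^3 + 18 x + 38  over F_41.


Delta = -16(4 a^3 + 27 b^2) mod 41 = 23
-1728 * (4 a)^3 = -1728 * (4*18)^3 mod 41 = 14
j = 14 * 23^(-1) mod 41 = 22

j = 22 (mod 41)


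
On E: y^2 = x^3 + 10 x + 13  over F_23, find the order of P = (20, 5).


Compute successive multiples of P until we hit O:
  1P = (20, 5)
  2P = (19, 1)
  3P = (0, 6)
  4P = (21, 10)
  5P = (7, 14)
  6P = (9, 21)
  7P = (6, 6)
  8P = (22, 5)
  ... (continuing to 31P)
  31P = O

ord(P) = 31


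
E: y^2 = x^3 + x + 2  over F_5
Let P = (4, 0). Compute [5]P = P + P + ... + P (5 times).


k = 5 = 101_2 (binary, LSB first: 101)
Double-and-add from P = (4, 0):
  bit 0 = 1: acc = O + (4, 0) = (4, 0)
  bit 1 = 0: acc unchanged = (4, 0)
  bit 2 = 1: acc = (4, 0) + O = (4, 0)

5P = (4, 0)


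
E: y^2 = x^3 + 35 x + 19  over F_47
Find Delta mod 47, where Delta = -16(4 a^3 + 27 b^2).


4 a^3 + 27 b^2 = 4*35^3 + 27*19^2 = 171500 + 9747 = 181247
Delta = -16 * (181247) = -2899952
Delta mod 47 = 42

Delta = 42 (mod 47)


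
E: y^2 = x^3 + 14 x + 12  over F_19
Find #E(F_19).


For each x in F_19, count y with y^2 = x^3 + 14 x + 12 mod 19:
  x = 3: RHS = 5, y in [9, 10]  -> 2 point(s)
  x = 5: RHS = 17, y in [6, 13]  -> 2 point(s)
  x = 7: RHS = 16, y in [4, 15]  -> 2 point(s)
  x = 8: RHS = 9, y in [3, 16]  -> 2 point(s)
  x = 13: RHS = 16, y in [4, 15]  -> 2 point(s)
  x = 14: RHS = 7, y in [8, 11]  -> 2 point(s)
  x = 15: RHS = 6, y in [5, 14]  -> 2 point(s)
  x = 16: RHS = 0, y in [0]  -> 1 point(s)
  x = 18: RHS = 16, y in [4, 15]  -> 2 point(s)
Affine points: 17. Add the point at infinity: total = 18.

#E(F_19) = 18


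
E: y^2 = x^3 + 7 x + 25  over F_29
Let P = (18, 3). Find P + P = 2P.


Doubling: s = (3 x1^2 + a) / (2 y1)
s = (3*18^2 + 7) / (2*3) mod 29 = 23
x3 = s^2 - 2 x1 mod 29 = 23^2 - 2*18 = 0
y3 = s (x1 - x3) - y1 mod 29 = 23 * (18 - 0) - 3 = 5

2P = (0, 5)


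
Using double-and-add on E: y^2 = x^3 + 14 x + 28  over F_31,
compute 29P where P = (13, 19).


k = 29 = 11101_2 (binary, LSB first: 10111)
Double-and-add from P = (13, 19):
  bit 0 = 1: acc = O + (13, 19) = (13, 19)
  bit 1 = 0: acc unchanged = (13, 19)
  bit 2 = 1: acc = (13, 19) + (27, 1) = (11, 5)
  bit 3 = 1: acc = (11, 5) + (8, 30) = (16, 16)
  bit 4 = 1: acc = (16, 16) + (22, 17) = (18, 25)

29P = (18, 25)


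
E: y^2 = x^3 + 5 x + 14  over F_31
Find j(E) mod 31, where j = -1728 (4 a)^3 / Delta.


Delta = -16(4 a^3 + 27 b^2) mod 31 = 18
-1728 * (4 a)^3 = -1728 * (4*5)^3 mod 31 = 16
j = 16 * 18^(-1) mod 31 = 25

j = 25 (mod 31)


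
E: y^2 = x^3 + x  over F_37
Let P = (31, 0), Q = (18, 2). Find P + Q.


P != Q, so use the chord formula.
s = (y2 - y1) / (x2 - x1) = (2) / (24) mod 37 = 34
x3 = s^2 - x1 - x2 mod 37 = 34^2 - 31 - 18 = 34
y3 = s (x1 - x3) - y1 mod 37 = 34 * (31 - 34) - 0 = 9

P + Q = (34, 9)


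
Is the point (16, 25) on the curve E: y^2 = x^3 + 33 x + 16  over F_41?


Check whether y^2 = x^3 + 33 x + 16 (mod 41) for (x, y) = (16, 25).
LHS: y^2 = 25^2 mod 41 = 10
RHS: x^3 + 33 x + 16 = 16^3 + 33*16 + 16 mod 41 = 7
LHS != RHS

No, not on the curve


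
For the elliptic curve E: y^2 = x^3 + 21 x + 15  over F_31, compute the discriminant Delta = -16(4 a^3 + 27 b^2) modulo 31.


4 a^3 + 27 b^2 = 4*21^3 + 27*15^2 = 37044 + 6075 = 43119
Delta = -16 * (43119) = -689904
Delta mod 31 = 1

Delta = 1 (mod 31)


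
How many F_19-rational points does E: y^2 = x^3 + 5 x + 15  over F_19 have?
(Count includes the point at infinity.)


For each x in F_19, count y with y^2 = x^3 + 5 x + 15 mod 19:
  x = 3: RHS = 0, y in [0]  -> 1 point(s)
  x = 4: RHS = 4, y in [2, 17]  -> 2 point(s)
  x = 8: RHS = 16, y in [4, 15]  -> 2 point(s)
  x = 10: RHS = 1, y in [1, 18]  -> 2 point(s)
  x = 12: RHS = 17, y in [6, 13]  -> 2 point(s)
  x = 13: RHS = 16, y in [4, 15]  -> 2 point(s)
  x = 14: RHS = 17, y in [6, 13]  -> 2 point(s)
  x = 15: RHS = 7, y in [8, 11]  -> 2 point(s)
  x = 16: RHS = 11, y in [7, 12]  -> 2 point(s)
  x = 17: RHS = 16, y in [4, 15]  -> 2 point(s)
  x = 18: RHS = 9, y in [3, 16]  -> 2 point(s)
Affine points: 21. Add the point at infinity: total = 22.

#E(F_19) = 22


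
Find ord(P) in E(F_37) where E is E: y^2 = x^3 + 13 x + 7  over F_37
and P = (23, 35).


Compute successive multiples of P until we hit O:
  1P = (23, 35)
  2P = (3, 31)
  3P = (14, 26)
  4P = (1, 24)
  5P = (4, 30)
  6P = (36, 20)
  7P = (31, 34)
  8P = (31, 3)
  ... (continuing to 15P)
  15P = O

ord(P) = 15


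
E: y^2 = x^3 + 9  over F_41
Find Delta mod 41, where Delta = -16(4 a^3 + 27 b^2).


4 a^3 + 27 b^2 = 4*0^3 + 27*9^2 = 0 + 2187 = 2187
Delta = -16 * (2187) = -34992
Delta mod 41 = 22

Delta = 22 (mod 41)


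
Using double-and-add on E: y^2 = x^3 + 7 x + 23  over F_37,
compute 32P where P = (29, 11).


k = 32 = 100000_2 (binary, LSB first: 000001)
Double-and-add from P = (29, 11):
  bit 0 = 0: acc unchanged = O
  bit 1 = 0: acc unchanged = O
  bit 2 = 0: acc unchanged = O
  bit 3 = 0: acc unchanged = O
  bit 4 = 0: acc unchanged = O
  bit 5 = 1: acc = O + (14, 33) = (14, 33)

32P = (14, 33)


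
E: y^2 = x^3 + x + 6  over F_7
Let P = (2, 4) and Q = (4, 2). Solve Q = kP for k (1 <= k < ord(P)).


Enumerate multiples of P until we hit Q = (4, 2):
  1P = (2, 4)
  2P = (4, 5)
  3P = (3, 6)
  4P = (6, 2)
  5P = (1, 6)
  6P = (1, 1)
  7P = (6, 5)
  8P = (3, 1)
  9P = (4, 2)
Match found at i = 9.

k = 9


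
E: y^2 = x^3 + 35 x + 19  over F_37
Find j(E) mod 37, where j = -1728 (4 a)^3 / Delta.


Delta = -16(4 a^3 + 27 b^2) mod 37 = 34
-1728 * (4 a)^3 = -1728 * (4*35)^3 mod 37 = 29
j = 29 * 34^(-1) mod 37 = 15

j = 15 (mod 37)


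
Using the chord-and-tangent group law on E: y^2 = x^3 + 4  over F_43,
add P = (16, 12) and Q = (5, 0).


P != Q, so use the chord formula.
s = (y2 - y1) / (x2 - x1) = (31) / (32) mod 43 = 5
x3 = s^2 - x1 - x2 mod 43 = 5^2 - 16 - 5 = 4
y3 = s (x1 - x3) - y1 mod 43 = 5 * (16 - 4) - 12 = 5

P + Q = (4, 5)


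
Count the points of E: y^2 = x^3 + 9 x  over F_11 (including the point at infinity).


For each x in F_11, count y with y^2 = x^3 + 9 x + 0 mod 11:
  x = 0: RHS = 0, y in [0]  -> 1 point(s)
  x = 2: RHS = 4, y in [2, 9]  -> 2 point(s)
  x = 4: RHS = 1, y in [1, 10]  -> 2 point(s)
  x = 5: RHS = 5, y in [4, 7]  -> 2 point(s)
  x = 8: RHS = 1, y in [1, 10]  -> 2 point(s)
  x = 10: RHS = 1, y in [1, 10]  -> 2 point(s)
Affine points: 11. Add the point at infinity: total = 12.

#E(F_11) = 12


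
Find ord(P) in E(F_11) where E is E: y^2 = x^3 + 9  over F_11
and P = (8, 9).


Compute successive multiples of P until we hit O:
  1P = (8, 9)
  2P = (0, 3)
  3P = (7, 0)
  4P = (0, 8)
  5P = (8, 2)
  6P = O

ord(P) = 6


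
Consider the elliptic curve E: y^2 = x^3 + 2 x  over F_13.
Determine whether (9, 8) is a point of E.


Check whether y^2 = x^3 + 2 x + 0 (mod 13) for (x, y) = (9, 8).
LHS: y^2 = 8^2 mod 13 = 12
RHS: x^3 + 2 x + 0 = 9^3 + 2*9 + 0 mod 13 = 6
LHS != RHS

No, not on the curve


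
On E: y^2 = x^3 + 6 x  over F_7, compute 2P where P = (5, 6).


Doubling: s = (3 x1^2 + a) / (2 y1)
s = (3*5^2 + 6) / (2*6) mod 7 = 5
x3 = s^2 - 2 x1 mod 7 = 5^2 - 2*5 = 1
y3 = s (x1 - x3) - y1 mod 7 = 5 * (5 - 1) - 6 = 0

2P = (1, 0)


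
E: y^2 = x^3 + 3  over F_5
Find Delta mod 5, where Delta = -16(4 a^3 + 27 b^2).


4 a^3 + 27 b^2 = 4*0^3 + 27*3^2 = 0 + 243 = 243
Delta = -16 * (243) = -3888
Delta mod 5 = 2

Delta = 2 (mod 5)


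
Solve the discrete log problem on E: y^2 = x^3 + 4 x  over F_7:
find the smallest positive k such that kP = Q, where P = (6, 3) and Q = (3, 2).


Enumerate multiples of P until we hit Q = (3, 2):
  1P = (6, 3)
  2P = (2, 4)
  3P = (3, 5)
  4P = (0, 0)
  5P = (3, 2)
Match found at i = 5.

k = 5


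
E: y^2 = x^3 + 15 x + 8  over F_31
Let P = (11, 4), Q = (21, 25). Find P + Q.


P != Q, so use the chord formula.
s = (y2 - y1) / (x2 - x1) = (21) / (10) mod 31 = 30
x3 = s^2 - x1 - x2 mod 31 = 30^2 - 11 - 21 = 0
y3 = s (x1 - x3) - y1 mod 31 = 30 * (11 - 0) - 4 = 16

P + Q = (0, 16)


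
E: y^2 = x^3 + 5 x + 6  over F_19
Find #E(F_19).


For each x in F_19, count y with y^2 = x^3 + 5 x + 6 mod 19:
  x = 0: RHS = 6, y in [5, 14]  -> 2 point(s)
  x = 2: RHS = 5, y in [9, 10]  -> 2 point(s)
  x = 5: RHS = 4, y in [2, 17]  -> 2 point(s)
  x = 6: RHS = 5, y in [9, 10]  -> 2 point(s)
  x = 7: RHS = 4, y in [2, 17]  -> 2 point(s)
  x = 8: RHS = 7, y in [8, 11]  -> 2 point(s)
  x = 9: RHS = 1, y in [1, 18]  -> 2 point(s)
  x = 10: RHS = 11, y in [7, 12]  -> 2 point(s)
  x = 11: RHS = 5, y in [9, 10]  -> 2 point(s)
  x = 13: RHS = 7, y in [8, 11]  -> 2 point(s)
  x = 15: RHS = 17, y in [6, 13]  -> 2 point(s)
  x = 17: RHS = 7, y in [8, 11]  -> 2 point(s)
  x = 18: RHS = 0, y in [0]  -> 1 point(s)
Affine points: 25. Add the point at infinity: total = 26.

#E(F_19) = 26


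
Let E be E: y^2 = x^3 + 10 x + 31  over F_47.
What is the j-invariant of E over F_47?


Delta = -16(4 a^3 + 27 b^2) mod 47 = 13
-1728 * (4 a)^3 = -1728 * (4*10)^3 mod 47 = 34
j = 34 * 13^(-1) mod 47 = 46

j = 46 (mod 47)


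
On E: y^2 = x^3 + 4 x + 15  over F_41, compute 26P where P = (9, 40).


k = 26 = 11010_2 (binary, LSB first: 01011)
Double-and-add from P = (9, 40):
  bit 0 = 0: acc unchanged = O
  bit 1 = 1: acc = O + (13, 3) = (13, 3)
  bit 2 = 0: acc unchanged = (13, 3)
  bit 3 = 1: acc = (13, 3) + (39, 32) = (29, 17)
  bit 4 = 1: acc = (29, 17) + (22, 3) = (35, 12)

26P = (35, 12)


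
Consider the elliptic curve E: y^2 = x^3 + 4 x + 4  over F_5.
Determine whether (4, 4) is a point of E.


Check whether y^2 = x^3 + 4 x + 4 (mod 5) for (x, y) = (4, 4).
LHS: y^2 = 4^2 mod 5 = 1
RHS: x^3 + 4 x + 4 = 4^3 + 4*4 + 4 mod 5 = 4
LHS != RHS

No, not on the curve


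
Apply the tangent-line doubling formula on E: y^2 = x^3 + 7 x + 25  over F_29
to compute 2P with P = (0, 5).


Doubling: s = (3 x1^2 + a) / (2 y1)
s = (3*0^2 + 7) / (2*5) mod 29 = 21
x3 = s^2 - 2 x1 mod 29 = 21^2 - 2*0 = 6
y3 = s (x1 - x3) - y1 mod 29 = 21 * (0 - 6) - 5 = 14

2P = (6, 14)


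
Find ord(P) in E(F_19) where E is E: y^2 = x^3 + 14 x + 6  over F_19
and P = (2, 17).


Compute successive multiples of P until we hit O:
  1P = (2, 17)
  2P = (5, 12)
  3P = (0, 5)
  4P = (15, 0)
  5P = (0, 14)
  6P = (5, 7)
  7P = (2, 2)
  8P = O

ord(P) = 8


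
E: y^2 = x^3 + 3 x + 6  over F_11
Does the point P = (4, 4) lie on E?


Check whether y^2 = x^3 + 3 x + 6 (mod 11) for (x, y) = (4, 4).
LHS: y^2 = 4^2 mod 11 = 5
RHS: x^3 + 3 x + 6 = 4^3 + 3*4 + 6 mod 11 = 5
LHS = RHS

Yes, on the curve


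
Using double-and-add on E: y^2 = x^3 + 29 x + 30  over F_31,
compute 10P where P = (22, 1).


k = 10 = 1010_2 (binary, LSB first: 0101)
Double-and-add from P = (22, 1):
  bit 0 = 0: acc unchanged = O
  bit 1 = 1: acc = O + (7, 24) = (7, 24)
  bit 2 = 0: acc unchanged = (7, 24)
  bit 3 = 1: acc = (7, 24) + (27, 25) = (7, 7)

10P = (7, 7)


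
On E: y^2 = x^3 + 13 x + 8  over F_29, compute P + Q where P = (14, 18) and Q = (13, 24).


P != Q, so use the chord formula.
s = (y2 - y1) / (x2 - x1) = (6) / (28) mod 29 = 23
x3 = s^2 - x1 - x2 mod 29 = 23^2 - 14 - 13 = 9
y3 = s (x1 - x3) - y1 mod 29 = 23 * (14 - 9) - 18 = 10

P + Q = (9, 10)


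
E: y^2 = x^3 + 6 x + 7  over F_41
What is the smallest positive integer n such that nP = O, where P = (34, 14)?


Compute successive multiples of P until we hit O:
  1P = (34, 14)
  2P = (30, 2)
  3P = (27, 7)
  4P = (22, 39)
  5P = (5, 11)
  6P = (20, 3)
  7P = (10, 40)
  8P = (7, 8)
  ... (continuing to 36P)
  36P = O

ord(P) = 36


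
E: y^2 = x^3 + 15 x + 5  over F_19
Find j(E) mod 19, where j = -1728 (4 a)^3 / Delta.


Delta = -16(4 a^3 + 27 b^2) mod 19 = 3
-1728 * (4 a)^3 = -1728 * (4*15)^3 mod 19 = 8
j = 8 * 3^(-1) mod 19 = 9

j = 9 (mod 19)


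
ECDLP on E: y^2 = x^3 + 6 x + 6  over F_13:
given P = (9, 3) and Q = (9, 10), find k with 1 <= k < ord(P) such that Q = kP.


Enumerate multiples of P until we hit Q = (9, 10):
  1P = (9, 3)
  2P = (11, 5)
  3P = (7, 12)
  4P = (1, 0)
  5P = (7, 1)
  6P = (11, 8)
  7P = (9, 10)
Match found at i = 7.

k = 7


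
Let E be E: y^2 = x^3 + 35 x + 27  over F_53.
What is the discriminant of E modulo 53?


4 a^3 + 27 b^2 = 4*35^3 + 27*27^2 = 171500 + 19683 = 191183
Delta = -16 * (191183) = -3058928
Delta mod 53 = 20

Delta = 20 (mod 53)


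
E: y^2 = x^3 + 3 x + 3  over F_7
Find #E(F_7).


For each x in F_7, count y with y^2 = x^3 + 3 x + 3 mod 7:
  x = 1: RHS = 0, y in [0]  -> 1 point(s)
  x = 3: RHS = 4, y in [2, 5]  -> 2 point(s)
  x = 4: RHS = 2, y in [3, 4]  -> 2 point(s)
Affine points: 5. Add the point at infinity: total = 6.

#E(F_7) = 6


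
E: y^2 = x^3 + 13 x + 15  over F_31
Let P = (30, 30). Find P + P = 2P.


Doubling: s = (3 x1^2 + a) / (2 y1)
s = (3*30^2 + 13) / (2*30) mod 31 = 23
x3 = s^2 - 2 x1 mod 31 = 23^2 - 2*30 = 4
y3 = s (x1 - x3) - y1 mod 31 = 23 * (30 - 4) - 30 = 10

2P = (4, 10)


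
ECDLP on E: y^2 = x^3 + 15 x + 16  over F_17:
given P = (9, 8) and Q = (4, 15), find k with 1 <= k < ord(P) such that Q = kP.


Enumerate multiples of P until we hit Q = (4, 15):
  1P = (9, 8)
  2P = (8, 6)
  3P = (4, 2)
  4P = (0, 13)
  5P = (6, 13)
  6P = (1, 7)
  7P = (11, 13)
  8P = (16, 0)
  9P = (11, 4)
  10P = (1, 10)
  11P = (6, 4)
  12P = (0, 4)
  13P = (4, 15)
Match found at i = 13.

k = 13


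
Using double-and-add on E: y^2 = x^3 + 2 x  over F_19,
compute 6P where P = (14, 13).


k = 6 = 110_2 (binary, LSB first: 011)
Double-and-add from P = (14, 13):
  bit 0 = 0: acc unchanged = O
  bit 1 = 1: acc = O + (17, 11) = (17, 11)
  bit 2 = 1: acc = (17, 11) + (11, 17) = (11, 2)

6P = (11, 2)


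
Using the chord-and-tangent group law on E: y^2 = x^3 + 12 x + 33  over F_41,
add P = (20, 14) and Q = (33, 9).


P != Q, so use the chord formula.
s = (y2 - y1) / (x2 - x1) = (36) / (13) mod 41 = 28
x3 = s^2 - x1 - x2 mod 41 = 28^2 - 20 - 33 = 34
y3 = s (x1 - x3) - y1 mod 41 = 28 * (20 - 34) - 14 = 4

P + Q = (34, 4)


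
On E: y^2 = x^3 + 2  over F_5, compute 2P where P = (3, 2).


Doubling: s = (3 x1^2 + a) / (2 y1)
s = (3*3^2 + 0) / (2*2) mod 5 = 3
x3 = s^2 - 2 x1 mod 5 = 3^2 - 2*3 = 3
y3 = s (x1 - x3) - y1 mod 5 = 3 * (3 - 3) - 2 = 3

2P = (3, 3)


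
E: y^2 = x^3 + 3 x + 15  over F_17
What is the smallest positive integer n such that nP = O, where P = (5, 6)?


Compute successive multiples of P until we hit O:
  1P = (5, 6)
  2P = (11, 6)
  3P = (1, 11)
  4P = (3, 0)
  5P = (1, 6)
  6P = (11, 11)
  7P = (5, 11)
  8P = O

ord(P) = 8


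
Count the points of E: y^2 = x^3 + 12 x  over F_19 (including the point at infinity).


For each x in F_19, count y with y^2 = x^3 + 12 x + 0 mod 19:
  x = 0: RHS = 0, y in [0]  -> 1 point(s)
  x = 3: RHS = 6, y in [5, 14]  -> 2 point(s)
  x = 4: RHS = 17, y in [6, 13]  -> 2 point(s)
  x = 7: RHS = 9, y in [3, 16]  -> 2 point(s)
  x = 8: RHS = 0, y in [0]  -> 1 point(s)
  x = 9: RHS = 1, y in [1, 18]  -> 2 point(s)
  x = 11: RHS = 0, y in [0]  -> 1 point(s)
  x = 13: RHS = 16, y in [4, 15]  -> 2 point(s)
  x = 14: RHS = 5, y in [9, 10]  -> 2 point(s)
  x = 17: RHS = 6, y in [5, 14]  -> 2 point(s)
  x = 18: RHS = 6, y in [5, 14]  -> 2 point(s)
Affine points: 19. Add the point at infinity: total = 20.

#E(F_19) = 20


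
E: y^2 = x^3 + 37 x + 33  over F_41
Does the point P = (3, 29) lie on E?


Check whether y^2 = x^3 + 37 x + 33 (mod 41) for (x, y) = (3, 29).
LHS: y^2 = 29^2 mod 41 = 21
RHS: x^3 + 37 x + 33 = 3^3 + 37*3 + 33 mod 41 = 7
LHS != RHS

No, not on the curve


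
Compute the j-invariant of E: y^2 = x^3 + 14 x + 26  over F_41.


Delta = -16(4 a^3 + 27 b^2) mod 41 = 39
-1728 * (4 a)^3 = -1728 * (4*14)^3 mod 41 = 4
j = 4 * 39^(-1) mod 41 = 39

j = 39 (mod 41)


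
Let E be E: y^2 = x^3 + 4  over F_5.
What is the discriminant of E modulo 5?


4 a^3 + 27 b^2 = 4*0^3 + 27*4^2 = 0 + 432 = 432
Delta = -16 * (432) = -6912
Delta mod 5 = 3

Delta = 3 (mod 5)


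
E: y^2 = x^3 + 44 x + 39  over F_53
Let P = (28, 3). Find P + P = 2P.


Doubling: s = (3 x1^2 + a) / (2 y1)
s = (3*28^2 + 44) / (2*3) mod 53 = 46
x3 = s^2 - 2 x1 mod 53 = 46^2 - 2*28 = 46
y3 = s (x1 - x3) - y1 mod 53 = 46 * (28 - 46) - 3 = 17

2P = (46, 17)


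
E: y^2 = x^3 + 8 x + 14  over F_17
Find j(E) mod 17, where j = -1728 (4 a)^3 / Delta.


Delta = -16(4 a^3 + 27 b^2) mod 17 = 13
-1728 * (4 a)^3 = -1728 * (4*8)^3 mod 17 = 3
j = 3 * 13^(-1) mod 17 = 12

j = 12 (mod 17)


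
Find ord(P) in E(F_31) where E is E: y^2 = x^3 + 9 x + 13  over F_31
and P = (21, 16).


Compute successive multiples of P until we hit O:
  1P = (21, 16)
  2P = (21, 15)
  3P = O

ord(P) = 3


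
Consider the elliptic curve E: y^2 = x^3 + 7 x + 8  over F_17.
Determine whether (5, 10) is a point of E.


Check whether y^2 = x^3 + 7 x + 8 (mod 17) for (x, y) = (5, 10).
LHS: y^2 = 10^2 mod 17 = 15
RHS: x^3 + 7 x + 8 = 5^3 + 7*5 + 8 mod 17 = 15
LHS = RHS

Yes, on the curve


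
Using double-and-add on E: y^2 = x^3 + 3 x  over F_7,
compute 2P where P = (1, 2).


k = 2 = 10_2 (binary, LSB first: 01)
Double-and-add from P = (1, 2):
  bit 0 = 0: acc unchanged = O
  bit 1 = 1: acc = O + (2, 0) = (2, 0)

2P = (2, 0)


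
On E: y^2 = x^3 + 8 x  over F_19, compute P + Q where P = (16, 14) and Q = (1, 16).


P != Q, so use the chord formula.
s = (y2 - y1) / (x2 - x1) = (2) / (4) mod 19 = 10
x3 = s^2 - x1 - x2 mod 19 = 10^2 - 16 - 1 = 7
y3 = s (x1 - x3) - y1 mod 19 = 10 * (16 - 7) - 14 = 0

P + Q = (7, 0)


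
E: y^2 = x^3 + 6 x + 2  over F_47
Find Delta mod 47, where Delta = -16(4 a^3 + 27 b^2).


4 a^3 + 27 b^2 = 4*6^3 + 27*2^2 = 864 + 108 = 972
Delta = -16 * (972) = -15552
Delta mod 47 = 5

Delta = 5 (mod 47)


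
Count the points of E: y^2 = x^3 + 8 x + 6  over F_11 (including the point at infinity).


For each x in F_11, count y with y^2 = x^3 + 8 x + 6 mod 11:
  x = 1: RHS = 4, y in [2, 9]  -> 2 point(s)
  x = 4: RHS = 3, y in [5, 6]  -> 2 point(s)
  x = 7: RHS = 9, y in [3, 8]  -> 2 point(s)
  x = 9: RHS = 4, y in [2, 9]  -> 2 point(s)
Affine points: 8. Add the point at infinity: total = 9.

#E(F_11) = 9


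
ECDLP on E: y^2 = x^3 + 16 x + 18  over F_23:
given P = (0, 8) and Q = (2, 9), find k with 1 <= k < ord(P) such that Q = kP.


Enumerate multiples of P until we hit Q = (2, 9):
  1P = (0, 8)
  2P = (1, 14)
  3P = (12, 12)
  4P = (6, 13)
  5P = (3, 1)
  6P = (5, 19)
  7P = (21, 1)
  8P = (20, 14)
  9P = (7, 6)
  10P = (2, 9)
Match found at i = 10.

k = 10


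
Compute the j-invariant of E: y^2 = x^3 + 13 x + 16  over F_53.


Delta = -16(4 a^3 + 27 b^2) mod 53 = 20
-1728 * (4 a)^3 = -1728 * (4*13)^3 mod 53 = 32
j = 32 * 20^(-1) mod 53 = 44

j = 44 (mod 53)


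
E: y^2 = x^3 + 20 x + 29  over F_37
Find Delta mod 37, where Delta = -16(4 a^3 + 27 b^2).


4 a^3 + 27 b^2 = 4*20^3 + 27*29^2 = 32000 + 22707 = 54707
Delta = -16 * (54707) = -875312
Delta mod 37 = 34

Delta = 34 (mod 37)


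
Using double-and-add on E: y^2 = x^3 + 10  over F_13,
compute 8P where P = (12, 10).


k = 8 = 1000_2 (binary, LSB first: 0001)
Double-and-add from P = (12, 10):
  bit 0 = 0: acc unchanged = O
  bit 1 = 0: acc unchanged = O
  bit 2 = 0: acc unchanged = O
  bit 3 = 1: acc = O + (12, 3) = (12, 3)

8P = (12, 3)


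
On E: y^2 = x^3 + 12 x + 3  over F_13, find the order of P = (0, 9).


Compute successive multiples of P until we hit O:
  1P = (0, 9)
  2P = (12, 9)
  3P = (1, 4)
  4P = (11, 7)
  5P = (3, 1)
  6P = (7, 1)
  7P = (2, 10)
  8P = (8, 0)
  ... (continuing to 16P)
  16P = O

ord(P) = 16


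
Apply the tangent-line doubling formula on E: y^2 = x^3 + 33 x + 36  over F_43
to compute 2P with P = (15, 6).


Doubling: s = (3 x1^2 + a) / (2 y1)
s = (3*15^2 + 33) / (2*6) mod 43 = 16
x3 = s^2 - 2 x1 mod 43 = 16^2 - 2*15 = 11
y3 = s (x1 - x3) - y1 mod 43 = 16 * (15 - 11) - 6 = 15

2P = (11, 15)


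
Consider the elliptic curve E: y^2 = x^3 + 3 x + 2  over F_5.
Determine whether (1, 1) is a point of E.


Check whether y^2 = x^3 + 3 x + 2 (mod 5) for (x, y) = (1, 1).
LHS: y^2 = 1^2 mod 5 = 1
RHS: x^3 + 3 x + 2 = 1^3 + 3*1 + 2 mod 5 = 1
LHS = RHS

Yes, on the curve


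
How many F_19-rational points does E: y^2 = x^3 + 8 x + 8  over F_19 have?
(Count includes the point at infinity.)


For each x in F_19, count y with y^2 = x^3 + 8 x + 8 mod 19:
  x = 1: RHS = 17, y in [6, 13]  -> 2 point(s)
  x = 4: RHS = 9, y in [3, 16]  -> 2 point(s)
  x = 6: RHS = 6, y in [5, 14]  -> 2 point(s)
  x = 9: RHS = 11, y in [7, 12]  -> 2 point(s)
  x = 10: RHS = 5, y in [9, 10]  -> 2 point(s)
  x = 15: RHS = 7, y in [8, 11]  -> 2 point(s)
Affine points: 12. Add the point at infinity: total = 13.

#E(F_19) = 13


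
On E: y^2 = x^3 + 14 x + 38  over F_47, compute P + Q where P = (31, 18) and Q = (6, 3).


P != Q, so use the chord formula.
s = (y2 - y1) / (x2 - x1) = (32) / (22) mod 47 = 10
x3 = s^2 - x1 - x2 mod 47 = 10^2 - 31 - 6 = 16
y3 = s (x1 - x3) - y1 mod 47 = 10 * (31 - 16) - 18 = 38

P + Q = (16, 38)


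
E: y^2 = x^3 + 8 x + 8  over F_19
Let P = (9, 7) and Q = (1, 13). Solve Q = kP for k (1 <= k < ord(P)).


Enumerate multiples of P until we hit Q = (1, 13):
  1P = (9, 7)
  2P = (10, 9)
  3P = (4, 3)
  4P = (15, 11)
  5P = (6, 14)
  6P = (1, 6)
  7P = (1, 13)
Match found at i = 7.

k = 7


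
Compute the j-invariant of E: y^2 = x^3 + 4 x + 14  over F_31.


Delta = -16(4 a^3 + 27 b^2) mod 31 = 16
-1728 * (4 a)^3 = -1728 * (4*4)^3 mod 31 = 1
j = 1 * 16^(-1) mod 31 = 2

j = 2 (mod 31)


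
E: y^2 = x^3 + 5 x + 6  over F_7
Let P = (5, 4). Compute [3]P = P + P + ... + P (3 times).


k = 3 = 11_2 (binary, LSB first: 11)
Double-and-add from P = (5, 4):
  bit 0 = 1: acc = O + (5, 4) = (5, 4)
  bit 1 = 1: acc = (5, 4) + (6, 0) = (5, 3)

3P = (5, 3)
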